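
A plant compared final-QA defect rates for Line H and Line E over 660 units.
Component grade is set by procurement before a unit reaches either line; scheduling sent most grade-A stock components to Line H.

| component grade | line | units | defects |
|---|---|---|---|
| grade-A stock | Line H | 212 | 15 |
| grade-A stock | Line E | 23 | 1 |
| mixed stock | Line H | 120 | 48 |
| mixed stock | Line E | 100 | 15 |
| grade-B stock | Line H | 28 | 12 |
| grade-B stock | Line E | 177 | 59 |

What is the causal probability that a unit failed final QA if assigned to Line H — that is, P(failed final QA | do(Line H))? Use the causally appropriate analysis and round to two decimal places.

0.29

The stratified and pooled comparisons disagree (Line E wins within each component grade; Line H wins overall), so the answer turns on the causal role of component grade.
Component grade satisfies the back-door criterion: it is not a descendant of the line, and it blocks the spurious path from line to outcome. Adjusting for it (i.e., using the within-component grade rates) gives the causal effect.
Standardising Line H to the population component grade mix: 0.356·15/212 + 0.333·48/120 + 0.311·12/28 = 0.292.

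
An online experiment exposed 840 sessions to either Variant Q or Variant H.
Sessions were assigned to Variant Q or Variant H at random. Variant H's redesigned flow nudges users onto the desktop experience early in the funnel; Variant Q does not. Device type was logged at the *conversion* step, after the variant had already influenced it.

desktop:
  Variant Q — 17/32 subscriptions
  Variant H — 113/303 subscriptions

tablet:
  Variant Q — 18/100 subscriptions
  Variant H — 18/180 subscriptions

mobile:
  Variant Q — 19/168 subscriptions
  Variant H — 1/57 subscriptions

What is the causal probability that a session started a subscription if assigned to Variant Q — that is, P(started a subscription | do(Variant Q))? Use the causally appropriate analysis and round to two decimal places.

0.18

The device type-specific comparison favours Variant Q throughout, but the pooled figures favour Variant H. The question is whether to condition on device type.
Device type lies on the pathway variant → device type → outcome, so adjusting for it blocks the indirect effect. For the total causal effect of variant, use the unadjusted pooled rates.
So P(outcome | do(Variant Q)) is just the pooled rate for Variant Q: 54/300 = 0.180.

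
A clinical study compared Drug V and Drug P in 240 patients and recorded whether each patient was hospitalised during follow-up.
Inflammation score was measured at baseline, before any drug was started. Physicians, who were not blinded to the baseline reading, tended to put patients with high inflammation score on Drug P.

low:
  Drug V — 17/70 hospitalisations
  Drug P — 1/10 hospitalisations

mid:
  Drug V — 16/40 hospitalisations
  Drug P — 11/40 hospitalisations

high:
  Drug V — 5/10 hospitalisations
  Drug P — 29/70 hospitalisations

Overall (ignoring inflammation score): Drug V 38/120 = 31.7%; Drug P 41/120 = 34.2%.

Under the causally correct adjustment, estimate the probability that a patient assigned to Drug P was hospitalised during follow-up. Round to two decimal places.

0.26

Inflammation score differs across drugs for reasons unrelated to any effect of the drug itself, and it separately predicts the outcome — a classic confounder. We must compare within inflammation score levels.
Standardising Drug P to the population inflammation score mix: 0.333·1/10 + 0.333·11/40 + 0.333·29/70 = 0.263.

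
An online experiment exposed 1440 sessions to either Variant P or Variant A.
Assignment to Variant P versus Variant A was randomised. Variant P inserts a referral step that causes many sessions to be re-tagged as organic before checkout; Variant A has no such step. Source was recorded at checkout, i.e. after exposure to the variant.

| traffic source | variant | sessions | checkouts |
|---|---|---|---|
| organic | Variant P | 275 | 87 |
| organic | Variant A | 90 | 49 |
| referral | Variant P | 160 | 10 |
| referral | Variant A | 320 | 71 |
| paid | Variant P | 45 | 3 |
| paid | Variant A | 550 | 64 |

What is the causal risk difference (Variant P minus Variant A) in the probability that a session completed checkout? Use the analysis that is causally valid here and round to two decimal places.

Traffic source here is a post-treatment variable shaped by the variant; conditioning on it would introduce bias rather than remove it. The overall comparison is the causal one.
The causal difference is the pooled difference: 0.208 − 0.192 = +0.017.

+0.02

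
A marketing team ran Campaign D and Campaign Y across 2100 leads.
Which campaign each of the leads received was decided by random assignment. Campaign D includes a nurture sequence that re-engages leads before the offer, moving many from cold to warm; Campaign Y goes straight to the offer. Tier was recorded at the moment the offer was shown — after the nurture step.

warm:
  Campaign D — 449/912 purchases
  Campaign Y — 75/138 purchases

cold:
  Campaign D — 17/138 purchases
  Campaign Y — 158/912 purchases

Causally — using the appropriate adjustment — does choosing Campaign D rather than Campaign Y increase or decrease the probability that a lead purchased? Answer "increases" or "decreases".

Within every engagement tier level Campaign Y has the higher rate, yet pooled Campaign D does — Simpson's reversal.
Engagement tier is recorded after the campaign and is itself shifted by it — it sits on the causal path from campaign to outcome. Conditioning on a mediator would strip out part of the effect we want; the pooled comparison gives the total causal effect.
Pooled: Campaign D 44.4% vs Campaign Y 22.2%; Campaign D is higher overall.

increases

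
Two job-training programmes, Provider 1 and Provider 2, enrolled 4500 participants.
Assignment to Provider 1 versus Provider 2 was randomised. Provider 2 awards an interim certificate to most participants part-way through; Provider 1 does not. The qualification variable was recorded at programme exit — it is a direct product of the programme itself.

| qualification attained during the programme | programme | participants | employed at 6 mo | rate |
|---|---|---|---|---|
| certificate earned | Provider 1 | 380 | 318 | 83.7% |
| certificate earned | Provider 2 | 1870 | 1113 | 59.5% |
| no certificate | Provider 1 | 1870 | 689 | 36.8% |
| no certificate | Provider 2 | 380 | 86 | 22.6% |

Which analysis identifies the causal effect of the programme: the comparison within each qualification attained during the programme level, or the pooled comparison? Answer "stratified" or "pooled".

Qualification attained during the programme is downstream of the programme. One should not condition on a consequence of treatment, so the overall rates are the right comparison.
Pooled: Provider 1 44.8% vs Provider 2 53.3%; Provider 2 is higher overall.

pooled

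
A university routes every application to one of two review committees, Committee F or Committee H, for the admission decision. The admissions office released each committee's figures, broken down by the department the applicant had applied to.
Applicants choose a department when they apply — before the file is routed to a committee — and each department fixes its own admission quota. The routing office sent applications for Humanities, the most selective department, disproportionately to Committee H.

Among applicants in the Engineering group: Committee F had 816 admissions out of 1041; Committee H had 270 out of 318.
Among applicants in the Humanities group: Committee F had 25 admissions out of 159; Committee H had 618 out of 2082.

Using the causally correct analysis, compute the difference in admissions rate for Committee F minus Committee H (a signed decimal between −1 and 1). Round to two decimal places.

-0.11

Committee H is higher inside every department stratum but Committee F is higher in aggregate. Whether to stratify depends on how department relates to the review committee.
The imbalance in department arose from how applicants were allocated, not from anything the review committee did; and department independently affects the outcome. The pooled gap is confounded — condition on department.
Adjusting over the population distribution of department: 0.378·(0.784−0.849) + 0.623·(0.157−0.297) = -0.112.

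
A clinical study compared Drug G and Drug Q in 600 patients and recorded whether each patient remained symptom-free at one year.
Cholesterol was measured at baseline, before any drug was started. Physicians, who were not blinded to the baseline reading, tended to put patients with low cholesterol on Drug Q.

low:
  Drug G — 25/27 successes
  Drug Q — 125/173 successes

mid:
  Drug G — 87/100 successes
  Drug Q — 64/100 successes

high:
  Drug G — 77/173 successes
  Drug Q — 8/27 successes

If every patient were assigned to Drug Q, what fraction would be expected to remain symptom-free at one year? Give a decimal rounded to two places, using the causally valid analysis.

Nothing the drug does changes cholesterol; the imbalance is an allocation artefact. With cholesterol also predicting the outcome, the pooled figure is confounded, and the within-stratum comparison is the causal one.
Standardising Drug Q to the population cholesterol mix: 0.333·125/173 + 0.333·64/100 + 0.333·8/27 = 0.553.

0.55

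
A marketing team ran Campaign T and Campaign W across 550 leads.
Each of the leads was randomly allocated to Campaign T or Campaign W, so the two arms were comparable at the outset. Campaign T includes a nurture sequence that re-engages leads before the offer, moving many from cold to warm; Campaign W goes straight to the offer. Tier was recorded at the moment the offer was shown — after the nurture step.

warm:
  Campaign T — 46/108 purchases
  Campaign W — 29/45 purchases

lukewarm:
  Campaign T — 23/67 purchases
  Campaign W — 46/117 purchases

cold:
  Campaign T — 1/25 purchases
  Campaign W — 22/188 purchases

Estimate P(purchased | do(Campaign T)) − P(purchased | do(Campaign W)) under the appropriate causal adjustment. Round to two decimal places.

+0.07

The distribution of engagement tier is itself part of what the campaign does — it is an intermediate outcome. Holding it fixed would remove that part of the effect; the total effect is the pooled difference.
The causal difference is the pooled difference: 0.350 − 0.277 = +0.073.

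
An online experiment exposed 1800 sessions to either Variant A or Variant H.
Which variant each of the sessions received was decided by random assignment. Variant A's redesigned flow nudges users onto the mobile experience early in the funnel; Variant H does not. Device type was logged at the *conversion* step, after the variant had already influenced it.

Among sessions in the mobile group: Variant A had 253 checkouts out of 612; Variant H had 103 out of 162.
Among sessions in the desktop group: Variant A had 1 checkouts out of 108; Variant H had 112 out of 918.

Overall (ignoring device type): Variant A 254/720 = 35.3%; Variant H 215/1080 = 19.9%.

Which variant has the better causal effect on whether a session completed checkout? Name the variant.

The device type-specific comparison favours Variant H throughout, but the pooled figures favour Variant A. The question is whether to condition on device type.
Stratifying would compare variants among sessions the variants themselves sorted into device type groups — a form of selection on an intermediate. The unconditioned pooled rates give the total causal effect.
Pooled: Variant A 35.3% vs Variant H 19.9%; Variant A is higher overall.

Variant A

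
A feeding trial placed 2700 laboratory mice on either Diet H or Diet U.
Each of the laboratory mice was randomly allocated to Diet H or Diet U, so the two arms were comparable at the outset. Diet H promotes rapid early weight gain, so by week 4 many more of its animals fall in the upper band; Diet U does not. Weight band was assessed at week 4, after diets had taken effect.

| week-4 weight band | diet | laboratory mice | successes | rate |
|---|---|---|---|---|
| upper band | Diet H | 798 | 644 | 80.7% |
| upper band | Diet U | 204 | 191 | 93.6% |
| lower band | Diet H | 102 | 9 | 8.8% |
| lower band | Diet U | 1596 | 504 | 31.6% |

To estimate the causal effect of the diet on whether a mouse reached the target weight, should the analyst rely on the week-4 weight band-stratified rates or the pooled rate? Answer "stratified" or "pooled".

pooled

Diet U is higher inside every week-4 weight band stratum but Diet H is higher in aggregate. Whether to stratify depends on how week-4 weight band relates to the diet.
The distribution of week-4 weight band is itself part of what the diet does — it is an intermediate outcome. Holding it fixed would remove that part of the effect; the total effect is the pooled difference.
Pooled: Diet H 72.6% vs Diet U 38.6%; Diet H is higher overall.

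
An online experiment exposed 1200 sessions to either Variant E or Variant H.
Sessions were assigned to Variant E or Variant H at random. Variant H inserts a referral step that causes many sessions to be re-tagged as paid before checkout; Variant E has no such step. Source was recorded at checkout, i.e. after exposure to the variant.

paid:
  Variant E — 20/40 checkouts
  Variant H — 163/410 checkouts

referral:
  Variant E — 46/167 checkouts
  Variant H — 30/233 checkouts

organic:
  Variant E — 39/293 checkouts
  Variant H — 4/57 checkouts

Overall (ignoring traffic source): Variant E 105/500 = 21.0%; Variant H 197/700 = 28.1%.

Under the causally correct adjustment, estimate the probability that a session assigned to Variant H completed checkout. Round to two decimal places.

Traffic source is recorded after the variant and is itself shifted by it — it sits on the causal path from variant to outcome. Conditioning on a mediator would strip out part of the effect we want; the pooled comparison gives the total causal effect.
So P(outcome | do(Variant H)) is just the pooled rate for Variant H: 197/700 = 0.281.

0.28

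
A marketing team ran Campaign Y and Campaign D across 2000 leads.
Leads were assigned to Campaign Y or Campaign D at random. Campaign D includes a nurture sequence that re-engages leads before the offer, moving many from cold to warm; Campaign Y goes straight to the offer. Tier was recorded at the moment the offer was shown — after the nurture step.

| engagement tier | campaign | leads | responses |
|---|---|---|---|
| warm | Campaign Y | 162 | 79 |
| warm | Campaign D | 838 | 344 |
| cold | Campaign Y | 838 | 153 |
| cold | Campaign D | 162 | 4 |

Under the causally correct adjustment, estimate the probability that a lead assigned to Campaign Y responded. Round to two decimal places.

0.23

The stratified and pooled comparisons disagree (Campaign Y wins within each engagement tier; Campaign D wins overall), so the answer turns on the causal role of engagement tier.
Engagement tier is recorded after the campaign and is itself shifted by it — it sits on the causal path from campaign to outcome. Conditioning on a mediator would strip out part of the effect we want; the pooled comparison gives the total causal effect.
So P(outcome | do(Campaign Y)) is just the pooled rate for Campaign Y: 232/1000 = 0.232.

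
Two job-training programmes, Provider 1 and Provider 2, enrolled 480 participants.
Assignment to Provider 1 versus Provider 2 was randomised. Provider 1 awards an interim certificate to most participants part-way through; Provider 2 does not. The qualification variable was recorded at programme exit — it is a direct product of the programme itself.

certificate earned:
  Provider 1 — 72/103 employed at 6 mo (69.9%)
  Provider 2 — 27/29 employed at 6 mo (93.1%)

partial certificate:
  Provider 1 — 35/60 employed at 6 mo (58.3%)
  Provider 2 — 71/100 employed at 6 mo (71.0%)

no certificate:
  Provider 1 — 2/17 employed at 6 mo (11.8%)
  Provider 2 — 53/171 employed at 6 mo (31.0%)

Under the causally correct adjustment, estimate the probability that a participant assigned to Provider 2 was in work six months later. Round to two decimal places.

Qualification attained during the programme here is a post-treatment variable shaped by the programme; conditioning on it would introduce bias rather than remove it. The overall comparison is the causal one.
So P(outcome | do(Provider 2)) is just the pooled rate for Provider 2: 151/300 = 0.503.

0.50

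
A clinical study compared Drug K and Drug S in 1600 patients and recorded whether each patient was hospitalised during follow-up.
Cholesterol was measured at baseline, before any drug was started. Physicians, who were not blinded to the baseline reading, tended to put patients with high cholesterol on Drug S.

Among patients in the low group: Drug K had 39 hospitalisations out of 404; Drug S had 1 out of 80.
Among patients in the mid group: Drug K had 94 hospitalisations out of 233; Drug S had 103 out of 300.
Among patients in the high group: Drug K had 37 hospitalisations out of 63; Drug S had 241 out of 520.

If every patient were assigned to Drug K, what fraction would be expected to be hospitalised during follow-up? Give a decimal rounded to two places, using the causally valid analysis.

The stratified and pooled comparisons disagree (Drug S wins within each cholesterol; Drug K wins overall), so the answer turns on the causal role of cholesterol.
Nothing the drug does changes cholesterol; the imbalance is an allocation artefact. With cholesterol also predicting the outcome, the pooled figure is confounded, and the within-stratum comparison is the causal one.
Standardising Drug K to the population cholesterol mix: 0.302·39/404 + 0.333·94/233 + 0.364·37/63 = 0.378.

0.38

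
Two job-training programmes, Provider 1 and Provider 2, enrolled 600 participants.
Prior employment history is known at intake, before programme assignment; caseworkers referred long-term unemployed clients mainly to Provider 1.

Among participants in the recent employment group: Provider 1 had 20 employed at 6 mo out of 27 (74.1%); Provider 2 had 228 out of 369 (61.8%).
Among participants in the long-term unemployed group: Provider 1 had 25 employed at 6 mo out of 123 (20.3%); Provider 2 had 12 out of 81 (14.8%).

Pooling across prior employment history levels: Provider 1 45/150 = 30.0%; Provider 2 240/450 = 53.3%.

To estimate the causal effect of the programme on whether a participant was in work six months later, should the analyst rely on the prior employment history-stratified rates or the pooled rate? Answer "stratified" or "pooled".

stratified

The stratified and pooled comparisons disagree (Provider 1 wins within each prior employment history; Provider 2 wins overall), so the answer turns on the causal role of prior employment history.
Since prior employment history is a pre-existing factor (not a product of the programme) and it affects the outcome on its own, it is a confounder. The stratified rates, not the pooled rate, identify the causal effect.
Within each level — recent employment: 74.1% vs 61.8%; long-term unemployed: 20.3% vs 14.8% — Provider 1 is higher every time.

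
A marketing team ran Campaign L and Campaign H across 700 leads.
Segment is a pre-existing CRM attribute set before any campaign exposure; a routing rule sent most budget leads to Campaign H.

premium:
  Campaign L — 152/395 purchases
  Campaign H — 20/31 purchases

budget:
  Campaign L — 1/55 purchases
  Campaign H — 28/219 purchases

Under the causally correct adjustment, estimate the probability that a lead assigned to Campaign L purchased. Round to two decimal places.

0.24

The customer segment-specific comparison favours Campaign H throughout, but the pooled figures favour Campaign L. The question is whether to condition on customer segment.
Nothing the campaign does changes customer segment; the imbalance is an allocation artefact. With customer segment also predicting the outcome, the pooled figure is confounded, and the within-stratum comparison is the causal one.
Standardising Campaign L to the population customer segment mix: 0.609·152/395 + 0.391·1/55 = 0.241.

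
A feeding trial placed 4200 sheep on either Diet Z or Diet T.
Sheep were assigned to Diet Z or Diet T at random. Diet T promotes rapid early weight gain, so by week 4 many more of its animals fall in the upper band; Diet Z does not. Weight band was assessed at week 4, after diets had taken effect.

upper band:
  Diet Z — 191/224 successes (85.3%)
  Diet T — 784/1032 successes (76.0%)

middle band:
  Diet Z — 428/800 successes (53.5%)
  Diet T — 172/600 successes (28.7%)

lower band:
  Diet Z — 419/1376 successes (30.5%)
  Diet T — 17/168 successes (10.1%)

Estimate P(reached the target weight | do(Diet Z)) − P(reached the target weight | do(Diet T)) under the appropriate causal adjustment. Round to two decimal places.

The distribution of week-4 weight band is itself part of what the diet does — it is an intermediate outcome. Holding it fixed would remove that part of the effect; the total effect is the pooled difference.
The causal difference is the pooled difference: 0.432 − 0.541 = -0.108.

-0.11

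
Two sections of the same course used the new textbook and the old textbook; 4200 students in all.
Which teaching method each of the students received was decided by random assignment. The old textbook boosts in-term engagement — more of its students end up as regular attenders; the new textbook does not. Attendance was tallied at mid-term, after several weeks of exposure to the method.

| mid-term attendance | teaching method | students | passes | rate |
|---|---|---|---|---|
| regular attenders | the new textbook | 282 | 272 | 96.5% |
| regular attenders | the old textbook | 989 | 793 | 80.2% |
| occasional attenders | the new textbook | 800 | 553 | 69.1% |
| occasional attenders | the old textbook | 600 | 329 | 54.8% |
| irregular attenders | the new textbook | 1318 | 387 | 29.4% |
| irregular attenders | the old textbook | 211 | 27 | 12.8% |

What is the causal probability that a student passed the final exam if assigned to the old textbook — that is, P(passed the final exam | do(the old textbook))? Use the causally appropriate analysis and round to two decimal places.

Within every mid-term attendance level the new textbook has the higher rate, yet pooled the old textbook does — Simpson's reversal.
Mid-term attendance lies on the pathway teaching method → mid-term attendance → outcome, so adjusting for it blocks the indirect effect. For the total causal effect of teaching method, use the unadjusted pooled rates.
So P(outcome | do(the old textbook)) is just the pooled rate for the old textbook: 1149/1800 = 0.638.

0.64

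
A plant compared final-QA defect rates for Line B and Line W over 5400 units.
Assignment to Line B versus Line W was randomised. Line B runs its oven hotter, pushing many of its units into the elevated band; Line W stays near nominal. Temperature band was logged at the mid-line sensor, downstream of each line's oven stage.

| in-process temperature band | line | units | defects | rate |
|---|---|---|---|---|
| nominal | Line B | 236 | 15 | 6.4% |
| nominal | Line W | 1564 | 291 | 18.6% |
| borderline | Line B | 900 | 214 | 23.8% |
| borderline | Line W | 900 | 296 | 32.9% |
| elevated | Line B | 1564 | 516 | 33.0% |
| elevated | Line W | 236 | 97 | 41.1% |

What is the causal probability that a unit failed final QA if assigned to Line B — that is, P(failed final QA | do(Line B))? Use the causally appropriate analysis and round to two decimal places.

0.28

The stratified and pooled comparisons disagree (Line B wins within each in-process temperature band; Line W wins overall), so the answer turns on the causal role of in-process temperature band.
In-process temperature band is downstream of the line. One should not condition on a consequence of treatment, so the overall rates are the right comparison.
So P(outcome | do(Line B)) is just the pooled rate for Line B: 745/2700 = 0.276.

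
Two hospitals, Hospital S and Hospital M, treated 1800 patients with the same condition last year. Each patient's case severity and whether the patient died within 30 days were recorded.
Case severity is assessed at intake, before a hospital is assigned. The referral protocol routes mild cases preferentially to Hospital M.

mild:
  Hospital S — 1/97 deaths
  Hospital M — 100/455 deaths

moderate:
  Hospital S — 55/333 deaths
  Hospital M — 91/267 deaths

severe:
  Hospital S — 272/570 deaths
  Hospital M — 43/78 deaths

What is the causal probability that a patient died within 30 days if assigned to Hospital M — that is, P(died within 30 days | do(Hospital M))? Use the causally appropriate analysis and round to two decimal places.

The case severity-specific comparison favours Hospital S throughout, but the pooled figures favour Hospital M. The question is whether to condition on case severity.
Nothing the hospital does changes case severity; the imbalance is an allocation artefact. With case severity also predicting the outcome, the pooled figure is confounded, and the within-stratum comparison is the causal one.
Standardising Hospital M to the population case severity mix: 0.307·100/455 + 0.333·91/267 + 0.360·43/78 = 0.379.

0.38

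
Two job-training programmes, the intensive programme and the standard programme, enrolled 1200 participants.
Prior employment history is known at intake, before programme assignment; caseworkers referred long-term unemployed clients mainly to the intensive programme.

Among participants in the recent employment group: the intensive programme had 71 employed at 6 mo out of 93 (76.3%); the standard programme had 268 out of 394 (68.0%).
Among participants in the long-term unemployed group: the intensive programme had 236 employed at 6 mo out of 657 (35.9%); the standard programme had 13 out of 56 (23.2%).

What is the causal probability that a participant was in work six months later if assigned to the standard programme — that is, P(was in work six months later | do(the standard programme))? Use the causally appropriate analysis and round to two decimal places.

0.41

The prior employment history-specific comparison favours the intensive programme throughout, but the pooled figures favour the standard programme. The question is whether to condition on prior employment history.
Nothing the programme does changes prior employment history; the imbalance is an allocation artefact. With prior employment history also predicting the outcome, the pooled figure is confounded, and the within-stratum comparison is the causal one.
Standardising the standard programme to the population prior employment history mix: 0.406·268/394 + 0.594·13/56 = 0.414.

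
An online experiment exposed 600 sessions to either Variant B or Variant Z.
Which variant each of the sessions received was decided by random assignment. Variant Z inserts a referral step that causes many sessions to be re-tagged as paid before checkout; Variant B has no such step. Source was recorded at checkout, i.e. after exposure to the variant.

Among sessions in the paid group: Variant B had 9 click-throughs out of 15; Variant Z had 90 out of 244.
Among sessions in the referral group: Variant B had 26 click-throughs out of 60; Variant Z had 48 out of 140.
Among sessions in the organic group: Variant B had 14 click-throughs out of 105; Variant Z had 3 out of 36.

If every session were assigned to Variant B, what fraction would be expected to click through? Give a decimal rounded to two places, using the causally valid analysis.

The distribution of traffic source is itself part of what the variant does — it is an intermediate outcome. Holding it fixed would remove that part of the effect; the total effect is the pooled difference.
So P(outcome | do(Variant B)) is just the pooled rate for Variant B: 49/180 = 0.272.

0.27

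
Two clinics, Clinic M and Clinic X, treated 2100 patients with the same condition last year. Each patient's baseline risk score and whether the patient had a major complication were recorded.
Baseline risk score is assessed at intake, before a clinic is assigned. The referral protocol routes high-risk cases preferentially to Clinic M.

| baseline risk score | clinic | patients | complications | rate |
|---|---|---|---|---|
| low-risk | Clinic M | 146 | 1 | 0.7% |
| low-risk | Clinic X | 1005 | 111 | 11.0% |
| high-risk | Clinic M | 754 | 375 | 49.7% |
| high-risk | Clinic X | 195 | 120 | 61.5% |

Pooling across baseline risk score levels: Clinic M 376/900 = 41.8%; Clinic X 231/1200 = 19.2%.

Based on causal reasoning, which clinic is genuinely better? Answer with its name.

Clinic M

The stratified and pooled comparisons disagree (Clinic M wins within each baseline risk score; Clinic X wins overall), so the answer turns on the causal role of baseline risk score.
Here baseline risk score is a common cause — it drives both which clinic a case falls under and the outcome. The crude comparison mixes populations; the stratum-specific rates are the causally relevant ones.
Within each level — low-risk: 0.7% vs 11.0%; high-risk: 49.7% vs 61.5% — Clinic M is lower every time.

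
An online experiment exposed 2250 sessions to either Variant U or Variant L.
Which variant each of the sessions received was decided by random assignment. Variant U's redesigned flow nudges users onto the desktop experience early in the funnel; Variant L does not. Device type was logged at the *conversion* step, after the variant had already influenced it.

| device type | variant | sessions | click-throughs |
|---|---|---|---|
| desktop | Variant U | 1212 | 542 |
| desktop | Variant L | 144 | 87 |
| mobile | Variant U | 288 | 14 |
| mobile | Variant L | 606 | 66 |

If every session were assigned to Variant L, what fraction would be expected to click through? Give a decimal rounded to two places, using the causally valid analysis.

Stratifying would compare variants among sessions the variants themselves sorted into device type groups — a form of selection on an intermediate. The unconditioned pooled rates give the total causal effect.
So P(outcome | do(Variant L)) is just the pooled rate for Variant L: 153/750 = 0.204.

0.20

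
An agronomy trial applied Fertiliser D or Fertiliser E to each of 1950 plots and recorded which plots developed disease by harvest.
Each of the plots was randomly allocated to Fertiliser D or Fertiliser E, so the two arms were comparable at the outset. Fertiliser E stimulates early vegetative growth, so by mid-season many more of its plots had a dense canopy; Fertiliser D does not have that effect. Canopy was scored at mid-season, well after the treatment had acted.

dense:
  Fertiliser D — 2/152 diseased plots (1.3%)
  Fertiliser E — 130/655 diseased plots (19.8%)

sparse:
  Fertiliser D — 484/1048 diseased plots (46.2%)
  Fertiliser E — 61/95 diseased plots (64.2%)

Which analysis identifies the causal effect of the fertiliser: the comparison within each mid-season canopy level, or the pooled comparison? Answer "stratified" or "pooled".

Fertiliser D is lower inside every mid-season canopy stratum but Fertiliser E is lower in aggregate. Whether to stratify depends on how mid-season canopy relates to the fertiliser.
Stratifying would compare fertilisers among plots the fertilisers themselves sorted into mid-season canopy groups — a form of selection on an intermediate. The unconditioned pooled rates give the total causal effect.
Pooled: Fertiliser D 40.5% vs Fertiliser E 25.5%; Fertiliser E is lower overall.

pooled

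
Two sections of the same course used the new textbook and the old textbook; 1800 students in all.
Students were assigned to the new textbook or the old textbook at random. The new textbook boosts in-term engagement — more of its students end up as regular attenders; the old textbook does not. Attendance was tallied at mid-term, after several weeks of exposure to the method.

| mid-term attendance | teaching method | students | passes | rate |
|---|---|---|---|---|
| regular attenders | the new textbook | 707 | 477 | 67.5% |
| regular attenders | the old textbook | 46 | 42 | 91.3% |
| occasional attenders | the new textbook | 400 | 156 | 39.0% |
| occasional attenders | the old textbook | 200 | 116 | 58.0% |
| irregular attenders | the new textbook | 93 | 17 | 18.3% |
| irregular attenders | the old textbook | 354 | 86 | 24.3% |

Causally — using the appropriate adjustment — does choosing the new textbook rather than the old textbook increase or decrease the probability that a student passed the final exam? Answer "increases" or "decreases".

The distribution of mid-term attendance is itself part of what the teaching method does — it is an intermediate outcome. Holding it fixed would remove that part of the effect; the total effect is the pooled difference.
Pooled: the new textbook 54.2% vs the old textbook 40.7%; the new textbook is higher overall.

increases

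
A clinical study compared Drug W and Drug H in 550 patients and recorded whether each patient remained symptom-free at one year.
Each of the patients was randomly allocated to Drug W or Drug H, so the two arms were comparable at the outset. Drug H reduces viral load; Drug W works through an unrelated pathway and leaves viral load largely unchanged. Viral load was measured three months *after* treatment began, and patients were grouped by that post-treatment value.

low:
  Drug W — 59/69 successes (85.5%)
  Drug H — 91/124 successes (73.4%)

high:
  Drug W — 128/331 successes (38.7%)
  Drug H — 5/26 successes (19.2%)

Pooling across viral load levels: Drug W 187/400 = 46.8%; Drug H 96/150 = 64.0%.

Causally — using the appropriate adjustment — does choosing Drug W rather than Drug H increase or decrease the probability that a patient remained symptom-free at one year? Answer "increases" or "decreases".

decreases

The viral load-specific comparison favours Drug W throughout, but the pooled figures favour Drug H. The question is whether to condition on viral load.
Viral load is recorded after the drug and is itself shifted by it — it sits on the causal path from drug to outcome. Conditioning on a mediator would strip out part of the effect we want; the pooled comparison gives the total causal effect.
Pooled: Drug W 46.8% vs Drug H 64.0%; Drug H is higher overall.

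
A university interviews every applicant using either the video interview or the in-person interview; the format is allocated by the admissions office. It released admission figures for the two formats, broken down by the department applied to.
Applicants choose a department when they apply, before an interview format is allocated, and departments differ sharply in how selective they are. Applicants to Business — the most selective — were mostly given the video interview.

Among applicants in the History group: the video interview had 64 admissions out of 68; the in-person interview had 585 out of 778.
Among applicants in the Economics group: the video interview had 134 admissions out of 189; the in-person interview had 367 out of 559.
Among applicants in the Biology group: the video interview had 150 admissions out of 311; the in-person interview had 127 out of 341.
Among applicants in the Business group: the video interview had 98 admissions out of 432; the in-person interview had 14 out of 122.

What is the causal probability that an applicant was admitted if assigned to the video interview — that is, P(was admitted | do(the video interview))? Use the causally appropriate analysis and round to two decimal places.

Department is set before the interview format has any effect — it is not caused by the interview format — and it independently drives the outcome. That makes it a confounder, so the causal comparison is within department levels.
Standardising the video interview to the population department mix: 0.302·64/68 + 0.267·134/189 + 0.233·150/311 + 0.198·98/432 = 0.631.

0.63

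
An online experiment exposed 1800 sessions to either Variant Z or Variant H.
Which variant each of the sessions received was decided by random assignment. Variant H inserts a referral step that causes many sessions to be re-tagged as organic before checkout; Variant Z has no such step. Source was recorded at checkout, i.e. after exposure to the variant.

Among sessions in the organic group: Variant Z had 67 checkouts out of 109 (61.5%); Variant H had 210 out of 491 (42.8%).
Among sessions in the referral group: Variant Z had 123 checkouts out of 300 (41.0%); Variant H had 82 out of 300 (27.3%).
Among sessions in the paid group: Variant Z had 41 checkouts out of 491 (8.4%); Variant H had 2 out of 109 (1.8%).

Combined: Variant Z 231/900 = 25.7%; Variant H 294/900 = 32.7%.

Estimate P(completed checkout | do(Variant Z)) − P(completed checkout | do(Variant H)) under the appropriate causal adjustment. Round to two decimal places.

-0.07

Because the variant influences traffic source, traffic source is a post-treatment mediator, not a confounder. Stratifying on it would bias the estimate; the causal effect is the crude pooled difference.
The causal difference is the pooled difference: 0.257 − 0.327 = -0.070.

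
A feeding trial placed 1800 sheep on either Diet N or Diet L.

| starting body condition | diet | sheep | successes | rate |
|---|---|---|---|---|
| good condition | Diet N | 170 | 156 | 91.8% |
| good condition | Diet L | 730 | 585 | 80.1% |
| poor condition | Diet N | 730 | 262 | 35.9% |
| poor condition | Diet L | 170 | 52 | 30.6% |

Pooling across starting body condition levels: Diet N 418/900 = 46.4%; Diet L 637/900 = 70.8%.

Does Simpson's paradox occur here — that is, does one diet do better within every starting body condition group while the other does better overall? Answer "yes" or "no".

Within each starting body condition level (good condition 91.8% vs 80.1%; poor condition 35.9% vs 30.6%), Diet N has the higher rate every time. Pooled: 46.4% vs 70.8% — Diet L has the higher rate overall. The two comparisons disagree.

yes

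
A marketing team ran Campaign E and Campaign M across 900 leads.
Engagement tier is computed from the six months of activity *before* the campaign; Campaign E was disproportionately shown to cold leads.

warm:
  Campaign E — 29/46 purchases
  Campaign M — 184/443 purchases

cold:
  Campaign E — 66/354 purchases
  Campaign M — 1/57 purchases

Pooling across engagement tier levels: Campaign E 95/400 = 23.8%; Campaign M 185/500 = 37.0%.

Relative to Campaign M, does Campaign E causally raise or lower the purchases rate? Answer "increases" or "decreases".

Campaign E is higher inside every engagement tier stratum but Campaign M is higher in aggregate. Whether to stratify depends on how engagement tier relates to the campaign.
Engagement tier satisfies the back-door criterion: it is not a descendant of the campaign, and it blocks the spurious path from campaign to outcome. Adjusting for it (i.e., using the within-engagement tier rates) gives the causal effect.
Within each level — warm: 63.0% vs 41.5%; cold: 18.6% vs 1.8% — Campaign E is higher every time.

increases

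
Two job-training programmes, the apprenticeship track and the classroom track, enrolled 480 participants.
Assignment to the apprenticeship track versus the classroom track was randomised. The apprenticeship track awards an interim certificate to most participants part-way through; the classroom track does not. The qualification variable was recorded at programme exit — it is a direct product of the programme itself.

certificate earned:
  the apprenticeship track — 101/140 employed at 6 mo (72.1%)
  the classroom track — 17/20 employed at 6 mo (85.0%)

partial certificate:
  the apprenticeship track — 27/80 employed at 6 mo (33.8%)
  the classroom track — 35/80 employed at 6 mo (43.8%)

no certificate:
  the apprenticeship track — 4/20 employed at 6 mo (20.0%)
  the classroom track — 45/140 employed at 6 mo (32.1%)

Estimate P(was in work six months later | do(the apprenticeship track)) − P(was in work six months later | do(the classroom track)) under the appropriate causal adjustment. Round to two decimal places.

The qualification attained during the programme-specific comparison favours the classroom track throughout, but the pooled figures favour the apprenticeship track. The question is whether to condition on qualification attained during the programme.
Qualification attained during the programme is downstream of the programme. One should not condition on a consequence of treatment, so the overall rates are the right comparison.
The causal difference is the pooled difference: 0.550 − 0.404 = +0.146.

+0.15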